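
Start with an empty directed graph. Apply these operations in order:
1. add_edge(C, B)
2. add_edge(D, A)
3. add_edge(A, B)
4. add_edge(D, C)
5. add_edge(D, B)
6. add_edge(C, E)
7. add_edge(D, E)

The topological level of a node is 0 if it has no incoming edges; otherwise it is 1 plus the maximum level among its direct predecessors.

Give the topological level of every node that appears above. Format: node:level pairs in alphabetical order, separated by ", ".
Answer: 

Answer: A:1, B:2, C:1, D:0, E:2

Derivation:
Op 1: add_edge(C, B). Edges now: 1
Op 2: add_edge(D, A). Edges now: 2
Op 3: add_edge(A, B). Edges now: 3
Op 4: add_edge(D, C). Edges now: 4
Op 5: add_edge(D, B). Edges now: 5
Op 6: add_edge(C, E). Edges now: 6
Op 7: add_edge(D, E). Edges now: 7
Compute levels (Kahn BFS):
  sources (in-degree 0): D
  process D: level=0
    D->A: in-degree(A)=0, level(A)=1, enqueue
    D->B: in-degree(B)=2, level(B)>=1
    D->C: in-degree(C)=0, level(C)=1, enqueue
    D->E: in-degree(E)=1, level(E)>=1
  process A: level=1
    A->B: in-degree(B)=1, level(B)>=2
  process C: level=1
    C->B: in-degree(B)=0, level(B)=2, enqueue
    C->E: in-degree(E)=0, level(E)=2, enqueue
  process B: level=2
  process E: level=2
All levels: A:1, B:2, C:1, D:0, E:2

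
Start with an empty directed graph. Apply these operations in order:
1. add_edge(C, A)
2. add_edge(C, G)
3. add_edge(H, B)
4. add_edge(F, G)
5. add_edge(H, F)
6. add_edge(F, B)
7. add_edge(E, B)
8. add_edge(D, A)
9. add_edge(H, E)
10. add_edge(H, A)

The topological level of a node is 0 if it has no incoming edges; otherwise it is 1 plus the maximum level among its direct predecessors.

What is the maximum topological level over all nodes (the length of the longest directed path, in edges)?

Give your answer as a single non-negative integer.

Answer: 2

Derivation:
Op 1: add_edge(C, A). Edges now: 1
Op 2: add_edge(C, G). Edges now: 2
Op 3: add_edge(H, B). Edges now: 3
Op 4: add_edge(F, G). Edges now: 4
Op 5: add_edge(H, F). Edges now: 5
Op 6: add_edge(F, B). Edges now: 6
Op 7: add_edge(E, B). Edges now: 7
Op 8: add_edge(D, A). Edges now: 8
Op 9: add_edge(H, E). Edges now: 9
Op 10: add_edge(H, A). Edges now: 10
Compute levels (Kahn BFS):
  sources (in-degree 0): C, D, H
  process C: level=0
    C->A: in-degree(A)=2, level(A)>=1
    C->G: in-degree(G)=1, level(G)>=1
  process D: level=0
    D->A: in-degree(A)=1, level(A)>=1
  process H: level=0
    H->A: in-degree(A)=0, level(A)=1, enqueue
    H->B: in-degree(B)=2, level(B)>=1
    H->E: in-degree(E)=0, level(E)=1, enqueue
    H->F: in-degree(F)=0, level(F)=1, enqueue
  process A: level=1
  process E: level=1
    E->B: in-degree(B)=1, level(B)>=2
  process F: level=1
    F->B: in-degree(B)=0, level(B)=2, enqueue
    F->G: in-degree(G)=0, level(G)=2, enqueue
  process B: level=2
  process G: level=2
All levels: A:1, B:2, C:0, D:0, E:1, F:1, G:2, H:0
max level = 2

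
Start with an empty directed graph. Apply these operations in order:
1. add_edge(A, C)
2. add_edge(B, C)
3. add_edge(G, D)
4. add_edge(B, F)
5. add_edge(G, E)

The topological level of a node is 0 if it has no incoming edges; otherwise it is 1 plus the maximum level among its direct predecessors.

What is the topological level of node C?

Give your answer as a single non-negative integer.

Answer: 1

Derivation:
Op 1: add_edge(A, C). Edges now: 1
Op 2: add_edge(B, C). Edges now: 2
Op 3: add_edge(G, D). Edges now: 3
Op 4: add_edge(B, F). Edges now: 4
Op 5: add_edge(G, E). Edges now: 5
Compute levels (Kahn BFS):
  sources (in-degree 0): A, B, G
  process A: level=0
    A->C: in-degree(C)=1, level(C)>=1
  process B: level=0
    B->C: in-degree(C)=0, level(C)=1, enqueue
    B->F: in-degree(F)=0, level(F)=1, enqueue
  process G: level=0
    G->D: in-degree(D)=0, level(D)=1, enqueue
    G->E: in-degree(E)=0, level(E)=1, enqueue
  process C: level=1
  process F: level=1
  process D: level=1
  process E: level=1
All levels: A:0, B:0, C:1, D:1, E:1, F:1, G:0
level(C) = 1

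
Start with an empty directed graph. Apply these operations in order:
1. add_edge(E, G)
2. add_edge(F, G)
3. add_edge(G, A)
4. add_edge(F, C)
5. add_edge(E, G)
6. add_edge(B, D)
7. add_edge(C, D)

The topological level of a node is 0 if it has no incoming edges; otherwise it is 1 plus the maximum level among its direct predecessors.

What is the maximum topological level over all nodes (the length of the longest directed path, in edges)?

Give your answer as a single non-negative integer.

Answer: 2

Derivation:
Op 1: add_edge(E, G). Edges now: 1
Op 2: add_edge(F, G). Edges now: 2
Op 3: add_edge(G, A). Edges now: 3
Op 4: add_edge(F, C). Edges now: 4
Op 5: add_edge(E, G) (duplicate, no change). Edges now: 4
Op 6: add_edge(B, D). Edges now: 5
Op 7: add_edge(C, D). Edges now: 6
Compute levels (Kahn BFS):
  sources (in-degree 0): B, E, F
  process B: level=0
    B->D: in-degree(D)=1, level(D)>=1
  process E: level=0
    E->G: in-degree(G)=1, level(G)>=1
  process F: level=0
    F->C: in-degree(C)=0, level(C)=1, enqueue
    F->G: in-degree(G)=0, level(G)=1, enqueue
  process C: level=1
    C->D: in-degree(D)=0, level(D)=2, enqueue
  process G: level=1
    G->A: in-degree(A)=0, level(A)=2, enqueue
  process D: level=2
  process A: level=2
All levels: A:2, B:0, C:1, D:2, E:0, F:0, G:1
max level = 2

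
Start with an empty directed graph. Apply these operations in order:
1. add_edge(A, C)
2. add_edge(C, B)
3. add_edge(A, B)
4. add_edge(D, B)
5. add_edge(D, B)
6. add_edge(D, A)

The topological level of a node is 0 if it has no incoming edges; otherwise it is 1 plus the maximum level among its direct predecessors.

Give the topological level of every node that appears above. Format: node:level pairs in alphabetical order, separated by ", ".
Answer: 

Answer: A:1, B:3, C:2, D:0

Derivation:
Op 1: add_edge(A, C). Edges now: 1
Op 2: add_edge(C, B). Edges now: 2
Op 3: add_edge(A, B). Edges now: 3
Op 4: add_edge(D, B). Edges now: 4
Op 5: add_edge(D, B) (duplicate, no change). Edges now: 4
Op 6: add_edge(D, A). Edges now: 5
Compute levels (Kahn BFS):
  sources (in-degree 0): D
  process D: level=0
    D->A: in-degree(A)=0, level(A)=1, enqueue
    D->B: in-degree(B)=2, level(B)>=1
  process A: level=1
    A->B: in-degree(B)=1, level(B)>=2
    A->C: in-degree(C)=0, level(C)=2, enqueue
  process C: level=2
    C->B: in-degree(B)=0, level(B)=3, enqueue
  process B: level=3
All levels: A:1, B:3, C:2, D:0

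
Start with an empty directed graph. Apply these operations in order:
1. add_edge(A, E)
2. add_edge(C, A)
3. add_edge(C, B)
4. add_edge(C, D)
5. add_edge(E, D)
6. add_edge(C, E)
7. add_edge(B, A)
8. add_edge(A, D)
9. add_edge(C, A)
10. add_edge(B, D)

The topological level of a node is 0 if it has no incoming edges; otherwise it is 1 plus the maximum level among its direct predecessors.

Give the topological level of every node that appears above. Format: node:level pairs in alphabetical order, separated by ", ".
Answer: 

Op 1: add_edge(A, E). Edges now: 1
Op 2: add_edge(C, A). Edges now: 2
Op 3: add_edge(C, B). Edges now: 3
Op 4: add_edge(C, D). Edges now: 4
Op 5: add_edge(E, D). Edges now: 5
Op 6: add_edge(C, E). Edges now: 6
Op 7: add_edge(B, A). Edges now: 7
Op 8: add_edge(A, D). Edges now: 8
Op 9: add_edge(C, A) (duplicate, no change). Edges now: 8
Op 10: add_edge(B, D). Edges now: 9
Compute levels (Kahn BFS):
  sources (in-degree 0): C
  process C: level=0
    C->A: in-degree(A)=1, level(A)>=1
    C->B: in-degree(B)=0, level(B)=1, enqueue
    C->D: in-degree(D)=3, level(D)>=1
    C->E: in-degree(E)=1, level(E)>=1
  process B: level=1
    B->A: in-degree(A)=0, level(A)=2, enqueue
    B->D: in-degree(D)=2, level(D)>=2
  process A: level=2
    A->D: in-degree(D)=1, level(D)>=3
    A->E: in-degree(E)=0, level(E)=3, enqueue
  process E: level=3
    E->D: in-degree(D)=0, level(D)=4, enqueue
  process D: level=4
All levels: A:2, B:1, C:0, D:4, E:3

Answer: A:2, B:1, C:0, D:4, E:3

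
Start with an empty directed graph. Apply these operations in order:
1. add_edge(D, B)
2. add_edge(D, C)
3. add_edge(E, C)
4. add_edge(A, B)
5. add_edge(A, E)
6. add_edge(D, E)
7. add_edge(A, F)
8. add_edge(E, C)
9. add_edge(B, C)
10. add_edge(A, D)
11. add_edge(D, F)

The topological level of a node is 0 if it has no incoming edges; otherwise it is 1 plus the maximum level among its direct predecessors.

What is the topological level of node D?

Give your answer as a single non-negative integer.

Answer: 1

Derivation:
Op 1: add_edge(D, B). Edges now: 1
Op 2: add_edge(D, C). Edges now: 2
Op 3: add_edge(E, C). Edges now: 3
Op 4: add_edge(A, B). Edges now: 4
Op 5: add_edge(A, E). Edges now: 5
Op 6: add_edge(D, E). Edges now: 6
Op 7: add_edge(A, F). Edges now: 7
Op 8: add_edge(E, C) (duplicate, no change). Edges now: 7
Op 9: add_edge(B, C). Edges now: 8
Op 10: add_edge(A, D). Edges now: 9
Op 11: add_edge(D, F). Edges now: 10
Compute levels (Kahn BFS):
  sources (in-degree 0): A
  process A: level=0
    A->B: in-degree(B)=1, level(B)>=1
    A->D: in-degree(D)=0, level(D)=1, enqueue
    A->E: in-degree(E)=1, level(E)>=1
    A->F: in-degree(F)=1, level(F)>=1
  process D: level=1
    D->B: in-degree(B)=0, level(B)=2, enqueue
    D->C: in-degree(C)=2, level(C)>=2
    D->E: in-degree(E)=0, level(E)=2, enqueue
    D->F: in-degree(F)=0, level(F)=2, enqueue
  process B: level=2
    B->C: in-degree(C)=1, level(C)>=3
  process E: level=2
    E->C: in-degree(C)=0, level(C)=3, enqueue
  process F: level=2
  process C: level=3
All levels: A:0, B:2, C:3, D:1, E:2, F:2
level(D) = 1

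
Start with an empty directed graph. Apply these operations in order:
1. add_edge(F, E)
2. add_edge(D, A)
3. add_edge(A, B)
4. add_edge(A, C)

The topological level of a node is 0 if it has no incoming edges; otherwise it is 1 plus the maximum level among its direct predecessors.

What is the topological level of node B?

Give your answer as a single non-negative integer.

Op 1: add_edge(F, E). Edges now: 1
Op 2: add_edge(D, A). Edges now: 2
Op 3: add_edge(A, B). Edges now: 3
Op 4: add_edge(A, C). Edges now: 4
Compute levels (Kahn BFS):
  sources (in-degree 0): D, F
  process D: level=0
    D->A: in-degree(A)=0, level(A)=1, enqueue
  process F: level=0
    F->E: in-degree(E)=0, level(E)=1, enqueue
  process A: level=1
    A->B: in-degree(B)=0, level(B)=2, enqueue
    A->C: in-degree(C)=0, level(C)=2, enqueue
  process E: level=1
  process B: level=2
  process C: level=2
All levels: A:1, B:2, C:2, D:0, E:1, F:0
level(B) = 2

Answer: 2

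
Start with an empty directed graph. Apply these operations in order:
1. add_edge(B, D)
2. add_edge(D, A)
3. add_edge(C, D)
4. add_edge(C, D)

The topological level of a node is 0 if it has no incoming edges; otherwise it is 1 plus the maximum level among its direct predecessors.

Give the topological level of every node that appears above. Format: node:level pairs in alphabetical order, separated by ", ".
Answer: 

Answer: A:2, B:0, C:0, D:1

Derivation:
Op 1: add_edge(B, D). Edges now: 1
Op 2: add_edge(D, A). Edges now: 2
Op 3: add_edge(C, D). Edges now: 3
Op 4: add_edge(C, D) (duplicate, no change). Edges now: 3
Compute levels (Kahn BFS):
  sources (in-degree 0): B, C
  process B: level=0
    B->D: in-degree(D)=1, level(D)>=1
  process C: level=0
    C->D: in-degree(D)=0, level(D)=1, enqueue
  process D: level=1
    D->A: in-degree(A)=0, level(A)=2, enqueue
  process A: level=2
All levels: A:2, B:0, C:0, D:1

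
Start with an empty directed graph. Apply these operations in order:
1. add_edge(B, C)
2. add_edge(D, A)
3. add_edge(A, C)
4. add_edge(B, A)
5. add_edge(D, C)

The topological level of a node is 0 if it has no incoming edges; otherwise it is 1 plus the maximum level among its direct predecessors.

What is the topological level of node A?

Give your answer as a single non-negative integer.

Answer: 1

Derivation:
Op 1: add_edge(B, C). Edges now: 1
Op 2: add_edge(D, A). Edges now: 2
Op 3: add_edge(A, C). Edges now: 3
Op 4: add_edge(B, A). Edges now: 4
Op 5: add_edge(D, C). Edges now: 5
Compute levels (Kahn BFS):
  sources (in-degree 0): B, D
  process B: level=0
    B->A: in-degree(A)=1, level(A)>=1
    B->C: in-degree(C)=2, level(C)>=1
  process D: level=0
    D->A: in-degree(A)=0, level(A)=1, enqueue
    D->C: in-degree(C)=1, level(C)>=1
  process A: level=1
    A->C: in-degree(C)=0, level(C)=2, enqueue
  process C: level=2
All levels: A:1, B:0, C:2, D:0
level(A) = 1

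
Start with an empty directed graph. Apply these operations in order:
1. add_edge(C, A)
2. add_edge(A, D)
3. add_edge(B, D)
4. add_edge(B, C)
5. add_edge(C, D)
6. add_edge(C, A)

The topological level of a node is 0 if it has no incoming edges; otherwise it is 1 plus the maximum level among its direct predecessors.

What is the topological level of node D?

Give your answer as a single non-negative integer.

Answer: 3

Derivation:
Op 1: add_edge(C, A). Edges now: 1
Op 2: add_edge(A, D). Edges now: 2
Op 3: add_edge(B, D). Edges now: 3
Op 4: add_edge(B, C). Edges now: 4
Op 5: add_edge(C, D). Edges now: 5
Op 6: add_edge(C, A) (duplicate, no change). Edges now: 5
Compute levels (Kahn BFS):
  sources (in-degree 0): B
  process B: level=0
    B->C: in-degree(C)=0, level(C)=1, enqueue
    B->D: in-degree(D)=2, level(D)>=1
  process C: level=1
    C->A: in-degree(A)=0, level(A)=2, enqueue
    C->D: in-degree(D)=1, level(D)>=2
  process A: level=2
    A->D: in-degree(D)=0, level(D)=3, enqueue
  process D: level=3
All levels: A:2, B:0, C:1, D:3
level(D) = 3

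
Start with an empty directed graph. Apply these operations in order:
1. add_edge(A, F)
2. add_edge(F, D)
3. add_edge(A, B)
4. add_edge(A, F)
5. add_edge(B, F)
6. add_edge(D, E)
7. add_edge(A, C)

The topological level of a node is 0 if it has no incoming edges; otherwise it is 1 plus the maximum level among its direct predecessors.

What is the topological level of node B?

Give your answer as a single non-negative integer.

Op 1: add_edge(A, F). Edges now: 1
Op 2: add_edge(F, D). Edges now: 2
Op 3: add_edge(A, B). Edges now: 3
Op 4: add_edge(A, F) (duplicate, no change). Edges now: 3
Op 5: add_edge(B, F). Edges now: 4
Op 6: add_edge(D, E). Edges now: 5
Op 7: add_edge(A, C). Edges now: 6
Compute levels (Kahn BFS):
  sources (in-degree 0): A
  process A: level=0
    A->B: in-degree(B)=0, level(B)=1, enqueue
    A->C: in-degree(C)=0, level(C)=1, enqueue
    A->F: in-degree(F)=1, level(F)>=1
  process B: level=1
    B->F: in-degree(F)=0, level(F)=2, enqueue
  process C: level=1
  process F: level=2
    F->D: in-degree(D)=0, level(D)=3, enqueue
  process D: level=3
    D->E: in-degree(E)=0, level(E)=4, enqueue
  process E: level=4
All levels: A:0, B:1, C:1, D:3, E:4, F:2
level(B) = 1

Answer: 1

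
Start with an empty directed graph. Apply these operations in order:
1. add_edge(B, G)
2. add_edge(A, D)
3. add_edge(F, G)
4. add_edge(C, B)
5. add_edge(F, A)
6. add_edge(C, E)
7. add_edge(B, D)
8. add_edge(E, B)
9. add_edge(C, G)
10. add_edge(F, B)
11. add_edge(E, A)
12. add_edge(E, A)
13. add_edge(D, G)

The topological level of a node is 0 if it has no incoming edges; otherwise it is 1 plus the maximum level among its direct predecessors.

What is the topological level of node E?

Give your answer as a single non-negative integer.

Op 1: add_edge(B, G). Edges now: 1
Op 2: add_edge(A, D). Edges now: 2
Op 3: add_edge(F, G). Edges now: 3
Op 4: add_edge(C, B). Edges now: 4
Op 5: add_edge(F, A). Edges now: 5
Op 6: add_edge(C, E). Edges now: 6
Op 7: add_edge(B, D). Edges now: 7
Op 8: add_edge(E, B). Edges now: 8
Op 9: add_edge(C, G). Edges now: 9
Op 10: add_edge(F, B). Edges now: 10
Op 11: add_edge(E, A). Edges now: 11
Op 12: add_edge(E, A) (duplicate, no change). Edges now: 11
Op 13: add_edge(D, G). Edges now: 12
Compute levels (Kahn BFS):
  sources (in-degree 0): C, F
  process C: level=0
    C->B: in-degree(B)=2, level(B)>=1
    C->E: in-degree(E)=0, level(E)=1, enqueue
    C->G: in-degree(G)=3, level(G)>=1
  process F: level=0
    F->A: in-degree(A)=1, level(A)>=1
    F->B: in-degree(B)=1, level(B)>=1
    F->G: in-degree(G)=2, level(G)>=1
  process E: level=1
    E->A: in-degree(A)=0, level(A)=2, enqueue
    E->B: in-degree(B)=0, level(B)=2, enqueue
  process A: level=2
    A->D: in-degree(D)=1, level(D)>=3
  process B: level=2
    B->D: in-degree(D)=0, level(D)=3, enqueue
    B->G: in-degree(G)=1, level(G)>=3
  process D: level=3
    D->G: in-degree(G)=0, level(G)=4, enqueue
  process G: level=4
All levels: A:2, B:2, C:0, D:3, E:1, F:0, G:4
level(E) = 1

Answer: 1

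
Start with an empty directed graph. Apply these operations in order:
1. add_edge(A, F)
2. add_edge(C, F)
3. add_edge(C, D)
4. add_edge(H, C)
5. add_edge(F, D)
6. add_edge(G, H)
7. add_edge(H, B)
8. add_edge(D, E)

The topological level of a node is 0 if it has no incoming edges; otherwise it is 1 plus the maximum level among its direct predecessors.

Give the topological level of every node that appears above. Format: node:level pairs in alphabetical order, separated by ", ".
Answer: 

Answer: A:0, B:2, C:2, D:4, E:5, F:3, G:0, H:1

Derivation:
Op 1: add_edge(A, F). Edges now: 1
Op 2: add_edge(C, F). Edges now: 2
Op 3: add_edge(C, D). Edges now: 3
Op 4: add_edge(H, C). Edges now: 4
Op 5: add_edge(F, D). Edges now: 5
Op 6: add_edge(G, H). Edges now: 6
Op 7: add_edge(H, B). Edges now: 7
Op 8: add_edge(D, E). Edges now: 8
Compute levels (Kahn BFS):
  sources (in-degree 0): A, G
  process A: level=0
    A->F: in-degree(F)=1, level(F)>=1
  process G: level=0
    G->H: in-degree(H)=0, level(H)=1, enqueue
  process H: level=1
    H->B: in-degree(B)=0, level(B)=2, enqueue
    H->C: in-degree(C)=0, level(C)=2, enqueue
  process B: level=2
  process C: level=2
    C->D: in-degree(D)=1, level(D)>=3
    C->F: in-degree(F)=0, level(F)=3, enqueue
  process F: level=3
    F->D: in-degree(D)=0, level(D)=4, enqueue
  process D: level=4
    D->E: in-degree(E)=0, level(E)=5, enqueue
  process E: level=5
All levels: A:0, B:2, C:2, D:4, E:5, F:3, G:0, H:1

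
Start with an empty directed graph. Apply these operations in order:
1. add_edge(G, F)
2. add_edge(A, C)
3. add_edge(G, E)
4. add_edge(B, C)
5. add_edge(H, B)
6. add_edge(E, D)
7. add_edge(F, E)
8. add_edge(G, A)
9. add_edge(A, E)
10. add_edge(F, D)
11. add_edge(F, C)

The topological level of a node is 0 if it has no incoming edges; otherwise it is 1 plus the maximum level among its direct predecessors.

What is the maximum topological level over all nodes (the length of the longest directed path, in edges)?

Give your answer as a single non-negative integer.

Op 1: add_edge(G, F). Edges now: 1
Op 2: add_edge(A, C). Edges now: 2
Op 3: add_edge(G, E). Edges now: 3
Op 4: add_edge(B, C). Edges now: 4
Op 5: add_edge(H, B). Edges now: 5
Op 6: add_edge(E, D). Edges now: 6
Op 7: add_edge(F, E). Edges now: 7
Op 8: add_edge(G, A). Edges now: 8
Op 9: add_edge(A, E). Edges now: 9
Op 10: add_edge(F, D). Edges now: 10
Op 11: add_edge(F, C). Edges now: 11
Compute levels (Kahn BFS):
  sources (in-degree 0): G, H
  process G: level=0
    G->A: in-degree(A)=0, level(A)=1, enqueue
    G->E: in-degree(E)=2, level(E)>=1
    G->F: in-degree(F)=0, level(F)=1, enqueue
  process H: level=0
    H->B: in-degree(B)=0, level(B)=1, enqueue
  process A: level=1
    A->C: in-degree(C)=2, level(C)>=2
    A->E: in-degree(E)=1, level(E)>=2
  process F: level=1
    F->C: in-degree(C)=1, level(C)>=2
    F->D: in-degree(D)=1, level(D)>=2
    F->E: in-degree(E)=0, level(E)=2, enqueue
  process B: level=1
    B->C: in-degree(C)=0, level(C)=2, enqueue
  process E: level=2
    E->D: in-degree(D)=0, level(D)=3, enqueue
  process C: level=2
  process D: level=3
All levels: A:1, B:1, C:2, D:3, E:2, F:1, G:0, H:0
max level = 3

Answer: 3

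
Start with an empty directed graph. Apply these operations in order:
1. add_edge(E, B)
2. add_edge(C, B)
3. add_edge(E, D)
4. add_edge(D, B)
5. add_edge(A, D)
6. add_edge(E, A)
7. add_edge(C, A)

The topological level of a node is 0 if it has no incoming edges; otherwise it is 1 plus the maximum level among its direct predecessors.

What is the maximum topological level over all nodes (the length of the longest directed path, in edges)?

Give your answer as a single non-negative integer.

Op 1: add_edge(E, B). Edges now: 1
Op 2: add_edge(C, B). Edges now: 2
Op 3: add_edge(E, D). Edges now: 3
Op 4: add_edge(D, B). Edges now: 4
Op 5: add_edge(A, D). Edges now: 5
Op 6: add_edge(E, A). Edges now: 6
Op 7: add_edge(C, A). Edges now: 7
Compute levels (Kahn BFS):
  sources (in-degree 0): C, E
  process C: level=0
    C->A: in-degree(A)=1, level(A)>=1
    C->B: in-degree(B)=2, level(B)>=1
  process E: level=0
    E->A: in-degree(A)=0, level(A)=1, enqueue
    E->B: in-degree(B)=1, level(B)>=1
    E->D: in-degree(D)=1, level(D)>=1
  process A: level=1
    A->D: in-degree(D)=0, level(D)=2, enqueue
  process D: level=2
    D->B: in-degree(B)=0, level(B)=3, enqueue
  process B: level=3
All levels: A:1, B:3, C:0, D:2, E:0
max level = 3

Answer: 3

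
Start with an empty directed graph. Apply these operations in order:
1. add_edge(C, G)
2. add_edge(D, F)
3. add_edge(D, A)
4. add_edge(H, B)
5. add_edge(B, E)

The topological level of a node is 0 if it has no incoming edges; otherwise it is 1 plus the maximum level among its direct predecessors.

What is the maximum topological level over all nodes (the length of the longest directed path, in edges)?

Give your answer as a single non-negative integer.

Answer: 2

Derivation:
Op 1: add_edge(C, G). Edges now: 1
Op 2: add_edge(D, F). Edges now: 2
Op 3: add_edge(D, A). Edges now: 3
Op 4: add_edge(H, B). Edges now: 4
Op 5: add_edge(B, E). Edges now: 5
Compute levels (Kahn BFS):
  sources (in-degree 0): C, D, H
  process C: level=0
    C->G: in-degree(G)=0, level(G)=1, enqueue
  process D: level=0
    D->A: in-degree(A)=0, level(A)=1, enqueue
    D->F: in-degree(F)=0, level(F)=1, enqueue
  process H: level=0
    H->B: in-degree(B)=0, level(B)=1, enqueue
  process G: level=1
  process A: level=1
  process F: level=1
  process B: level=1
    B->E: in-degree(E)=0, level(E)=2, enqueue
  process E: level=2
All levels: A:1, B:1, C:0, D:0, E:2, F:1, G:1, H:0
max level = 2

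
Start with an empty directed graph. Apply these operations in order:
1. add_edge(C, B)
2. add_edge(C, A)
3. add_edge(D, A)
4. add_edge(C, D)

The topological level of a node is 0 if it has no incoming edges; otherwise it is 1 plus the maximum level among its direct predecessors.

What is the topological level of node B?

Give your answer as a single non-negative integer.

Op 1: add_edge(C, B). Edges now: 1
Op 2: add_edge(C, A). Edges now: 2
Op 3: add_edge(D, A). Edges now: 3
Op 4: add_edge(C, D). Edges now: 4
Compute levels (Kahn BFS):
  sources (in-degree 0): C
  process C: level=0
    C->A: in-degree(A)=1, level(A)>=1
    C->B: in-degree(B)=0, level(B)=1, enqueue
    C->D: in-degree(D)=0, level(D)=1, enqueue
  process B: level=1
  process D: level=1
    D->A: in-degree(A)=0, level(A)=2, enqueue
  process A: level=2
All levels: A:2, B:1, C:0, D:1
level(B) = 1

Answer: 1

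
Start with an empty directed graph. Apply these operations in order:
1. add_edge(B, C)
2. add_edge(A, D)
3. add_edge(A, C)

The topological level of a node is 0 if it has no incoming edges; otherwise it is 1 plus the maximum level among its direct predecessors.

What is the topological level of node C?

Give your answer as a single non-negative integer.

Op 1: add_edge(B, C). Edges now: 1
Op 2: add_edge(A, D). Edges now: 2
Op 3: add_edge(A, C). Edges now: 3
Compute levels (Kahn BFS):
  sources (in-degree 0): A, B
  process A: level=0
    A->C: in-degree(C)=1, level(C)>=1
    A->D: in-degree(D)=0, level(D)=1, enqueue
  process B: level=0
    B->C: in-degree(C)=0, level(C)=1, enqueue
  process D: level=1
  process C: level=1
All levels: A:0, B:0, C:1, D:1
level(C) = 1

Answer: 1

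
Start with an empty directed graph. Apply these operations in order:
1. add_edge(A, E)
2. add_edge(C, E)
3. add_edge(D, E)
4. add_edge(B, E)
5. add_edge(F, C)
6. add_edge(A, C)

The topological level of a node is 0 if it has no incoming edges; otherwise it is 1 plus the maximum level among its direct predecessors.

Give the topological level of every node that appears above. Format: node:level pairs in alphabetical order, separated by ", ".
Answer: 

Op 1: add_edge(A, E). Edges now: 1
Op 2: add_edge(C, E). Edges now: 2
Op 3: add_edge(D, E). Edges now: 3
Op 4: add_edge(B, E). Edges now: 4
Op 5: add_edge(F, C). Edges now: 5
Op 6: add_edge(A, C). Edges now: 6
Compute levels (Kahn BFS):
  sources (in-degree 0): A, B, D, F
  process A: level=0
    A->C: in-degree(C)=1, level(C)>=1
    A->E: in-degree(E)=3, level(E)>=1
  process B: level=0
    B->E: in-degree(E)=2, level(E)>=1
  process D: level=0
    D->E: in-degree(E)=1, level(E)>=1
  process F: level=0
    F->C: in-degree(C)=0, level(C)=1, enqueue
  process C: level=1
    C->E: in-degree(E)=0, level(E)=2, enqueue
  process E: level=2
All levels: A:0, B:0, C:1, D:0, E:2, F:0

Answer: A:0, B:0, C:1, D:0, E:2, F:0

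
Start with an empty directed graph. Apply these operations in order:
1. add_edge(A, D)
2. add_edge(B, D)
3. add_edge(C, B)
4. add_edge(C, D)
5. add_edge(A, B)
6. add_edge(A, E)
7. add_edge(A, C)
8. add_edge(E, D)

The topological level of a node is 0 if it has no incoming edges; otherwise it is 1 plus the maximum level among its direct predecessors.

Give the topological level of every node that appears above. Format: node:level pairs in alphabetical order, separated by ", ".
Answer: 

Answer: A:0, B:2, C:1, D:3, E:1

Derivation:
Op 1: add_edge(A, D). Edges now: 1
Op 2: add_edge(B, D). Edges now: 2
Op 3: add_edge(C, B). Edges now: 3
Op 4: add_edge(C, D). Edges now: 4
Op 5: add_edge(A, B). Edges now: 5
Op 6: add_edge(A, E). Edges now: 6
Op 7: add_edge(A, C). Edges now: 7
Op 8: add_edge(E, D). Edges now: 8
Compute levels (Kahn BFS):
  sources (in-degree 0): A
  process A: level=0
    A->B: in-degree(B)=1, level(B)>=1
    A->C: in-degree(C)=0, level(C)=1, enqueue
    A->D: in-degree(D)=3, level(D)>=1
    A->E: in-degree(E)=0, level(E)=1, enqueue
  process C: level=1
    C->B: in-degree(B)=0, level(B)=2, enqueue
    C->D: in-degree(D)=2, level(D)>=2
  process E: level=1
    E->D: in-degree(D)=1, level(D)>=2
  process B: level=2
    B->D: in-degree(D)=0, level(D)=3, enqueue
  process D: level=3
All levels: A:0, B:2, C:1, D:3, E:1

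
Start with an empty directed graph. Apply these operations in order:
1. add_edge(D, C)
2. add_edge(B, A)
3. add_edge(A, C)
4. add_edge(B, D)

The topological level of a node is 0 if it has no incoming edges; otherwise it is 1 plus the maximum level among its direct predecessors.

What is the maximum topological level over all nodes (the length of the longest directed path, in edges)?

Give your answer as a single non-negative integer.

Answer: 2

Derivation:
Op 1: add_edge(D, C). Edges now: 1
Op 2: add_edge(B, A). Edges now: 2
Op 3: add_edge(A, C). Edges now: 3
Op 4: add_edge(B, D). Edges now: 4
Compute levels (Kahn BFS):
  sources (in-degree 0): B
  process B: level=0
    B->A: in-degree(A)=0, level(A)=1, enqueue
    B->D: in-degree(D)=0, level(D)=1, enqueue
  process A: level=1
    A->C: in-degree(C)=1, level(C)>=2
  process D: level=1
    D->C: in-degree(C)=0, level(C)=2, enqueue
  process C: level=2
All levels: A:1, B:0, C:2, D:1
max level = 2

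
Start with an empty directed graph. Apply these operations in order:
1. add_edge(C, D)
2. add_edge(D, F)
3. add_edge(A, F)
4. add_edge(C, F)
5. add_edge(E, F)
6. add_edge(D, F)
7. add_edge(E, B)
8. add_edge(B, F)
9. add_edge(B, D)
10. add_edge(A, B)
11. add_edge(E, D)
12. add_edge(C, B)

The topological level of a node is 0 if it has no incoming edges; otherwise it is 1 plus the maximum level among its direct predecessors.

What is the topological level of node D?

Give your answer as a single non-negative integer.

Op 1: add_edge(C, D). Edges now: 1
Op 2: add_edge(D, F). Edges now: 2
Op 3: add_edge(A, F). Edges now: 3
Op 4: add_edge(C, F). Edges now: 4
Op 5: add_edge(E, F). Edges now: 5
Op 6: add_edge(D, F) (duplicate, no change). Edges now: 5
Op 7: add_edge(E, B). Edges now: 6
Op 8: add_edge(B, F). Edges now: 7
Op 9: add_edge(B, D). Edges now: 8
Op 10: add_edge(A, B). Edges now: 9
Op 11: add_edge(E, D). Edges now: 10
Op 12: add_edge(C, B). Edges now: 11
Compute levels (Kahn BFS):
  sources (in-degree 0): A, C, E
  process A: level=0
    A->B: in-degree(B)=2, level(B)>=1
    A->F: in-degree(F)=4, level(F)>=1
  process C: level=0
    C->B: in-degree(B)=1, level(B)>=1
    C->D: in-degree(D)=2, level(D)>=1
    C->F: in-degree(F)=3, level(F)>=1
  process E: level=0
    E->B: in-degree(B)=0, level(B)=1, enqueue
    E->D: in-degree(D)=1, level(D)>=1
    E->F: in-degree(F)=2, level(F)>=1
  process B: level=1
    B->D: in-degree(D)=0, level(D)=2, enqueue
    B->F: in-degree(F)=1, level(F)>=2
  process D: level=2
    D->F: in-degree(F)=0, level(F)=3, enqueue
  process F: level=3
All levels: A:0, B:1, C:0, D:2, E:0, F:3
level(D) = 2

Answer: 2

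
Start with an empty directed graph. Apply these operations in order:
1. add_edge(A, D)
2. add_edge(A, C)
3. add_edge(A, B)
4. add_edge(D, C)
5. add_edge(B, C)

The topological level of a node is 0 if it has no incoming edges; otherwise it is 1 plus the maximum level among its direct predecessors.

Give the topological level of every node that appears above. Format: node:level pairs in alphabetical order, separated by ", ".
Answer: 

Op 1: add_edge(A, D). Edges now: 1
Op 2: add_edge(A, C). Edges now: 2
Op 3: add_edge(A, B). Edges now: 3
Op 4: add_edge(D, C). Edges now: 4
Op 5: add_edge(B, C). Edges now: 5
Compute levels (Kahn BFS):
  sources (in-degree 0): A
  process A: level=0
    A->B: in-degree(B)=0, level(B)=1, enqueue
    A->C: in-degree(C)=2, level(C)>=1
    A->D: in-degree(D)=0, level(D)=1, enqueue
  process B: level=1
    B->C: in-degree(C)=1, level(C)>=2
  process D: level=1
    D->C: in-degree(C)=0, level(C)=2, enqueue
  process C: level=2
All levels: A:0, B:1, C:2, D:1

Answer: A:0, B:1, C:2, D:1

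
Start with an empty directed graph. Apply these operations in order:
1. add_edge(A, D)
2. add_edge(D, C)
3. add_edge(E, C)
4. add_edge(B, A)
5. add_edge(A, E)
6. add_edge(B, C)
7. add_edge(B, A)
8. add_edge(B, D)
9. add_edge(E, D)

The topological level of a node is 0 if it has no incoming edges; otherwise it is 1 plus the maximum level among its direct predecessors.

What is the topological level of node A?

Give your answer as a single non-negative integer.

Op 1: add_edge(A, D). Edges now: 1
Op 2: add_edge(D, C). Edges now: 2
Op 3: add_edge(E, C). Edges now: 3
Op 4: add_edge(B, A). Edges now: 4
Op 5: add_edge(A, E). Edges now: 5
Op 6: add_edge(B, C). Edges now: 6
Op 7: add_edge(B, A) (duplicate, no change). Edges now: 6
Op 8: add_edge(B, D). Edges now: 7
Op 9: add_edge(E, D). Edges now: 8
Compute levels (Kahn BFS):
  sources (in-degree 0): B
  process B: level=0
    B->A: in-degree(A)=0, level(A)=1, enqueue
    B->C: in-degree(C)=2, level(C)>=1
    B->D: in-degree(D)=2, level(D)>=1
  process A: level=1
    A->D: in-degree(D)=1, level(D)>=2
    A->E: in-degree(E)=0, level(E)=2, enqueue
  process E: level=2
    E->C: in-degree(C)=1, level(C)>=3
    E->D: in-degree(D)=0, level(D)=3, enqueue
  process D: level=3
    D->C: in-degree(C)=0, level(C)=4, enqueue
  process C: level=4
All levels: A:1, B:0, C:4, D:3, E:2
level(A) = 1

Answer: 1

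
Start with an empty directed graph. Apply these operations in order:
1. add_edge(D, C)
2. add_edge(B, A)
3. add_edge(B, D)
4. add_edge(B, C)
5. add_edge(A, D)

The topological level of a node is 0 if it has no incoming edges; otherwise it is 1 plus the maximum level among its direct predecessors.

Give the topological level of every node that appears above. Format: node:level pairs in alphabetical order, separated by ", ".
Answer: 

Answer: A:1, B:0, C:3, D:2

Derivation:
Op 1: add_edge(D, C). Edges now: 1
Op 2: add_edge(B, A). Edges now: 2
Op 3: add_edge(B, D). Edges now: 3
Op 4: add_edge(B, C). Edges now: 4
Op 5: add_edge(A, D). Edges now: 5
Compute levels (Kahn BFS):
  sources (in-degree 0): B
  process B: level=0
    B->A: in-degree(A)=0, level(A)=1, enqueue
    B->C: in-degree(C)=1, level(C)>=1
    B->D: in-degree(D)=1, level(D)>=1
  process A: level=1
    A->D: in-degree(D)=0, level(D)=2, enqueue
  process D: level=2
    D->C: in-degree(C)=0, level(C)=3, enqueue
  process C: level=3
All levels: A:1, B:0, C:3, D:2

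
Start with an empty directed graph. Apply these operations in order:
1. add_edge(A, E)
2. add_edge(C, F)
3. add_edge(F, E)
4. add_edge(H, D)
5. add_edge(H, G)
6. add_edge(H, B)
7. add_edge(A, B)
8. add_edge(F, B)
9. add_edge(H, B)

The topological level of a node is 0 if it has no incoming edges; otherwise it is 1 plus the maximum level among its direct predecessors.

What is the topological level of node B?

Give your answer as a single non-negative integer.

Answer: 2

Derivation:
Op 1: add_edge(A, E). Edges now: 1
Op 2: add_edge(C, F). Edges now: 2
Op 3: add_edge(F, E). Edges now: 3
Op 4: add_edge(H, D). Edges now: 4
Op 5: add_edge(H, G). Edges now: 5
Op 6: add_edge(H, B). Edges now: 6
Op 7: add_edge(A, B). Edges now: 7
Op 8: add_edge(F, B). Edges now: 8
Op 9: add_edge(H, B) (duplicate, no change). Edges now: 8
Compute levels (Kahn BFS):
  sources (in-degree 0): A, C, H
  process A: level=0
    A->B: in-degree(B)=2, level(B)>=1
    A->E: in-degree(E)=1, level(E)>=1
  process C: level=0
    C->F: in-degree(F)=0, level(F)=1, enqueue
  process H: level=0
    H->B: in-degree(B)=1, level(B)>=1
    H->D: in-degree(D)=0, level(D)=1, enqueue
    H->G: in-degree(G)=0, level(G)=1, enqueue
  process F: level=1
    F->B: in-degree(B)=0, level(B)=2, enqueue
    F->E: in-degree(E)=0, level(E)=2, enqueue
  process D: level=1
  process G: level=1
  process B: level=2
  process E: level=2
All levels: A:0, B:2, C:0, D:1, E:2, F:1, G:1, H:0
level(B) = 2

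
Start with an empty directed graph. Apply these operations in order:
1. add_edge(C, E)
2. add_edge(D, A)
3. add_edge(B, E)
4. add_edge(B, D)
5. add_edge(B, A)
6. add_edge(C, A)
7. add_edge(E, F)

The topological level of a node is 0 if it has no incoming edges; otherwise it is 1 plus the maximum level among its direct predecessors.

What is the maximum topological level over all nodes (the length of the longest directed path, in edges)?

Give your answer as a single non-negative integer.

Answer: 2

Derivation:
Op 1: add_edge(C, E). Edges now: 1
Op 2: add_edge(D, A). Edges now: 2
Op 3: add_edge(B, E). Edges now: 3
Op 4: add_edge(B, D). Edges now: 4
Op 5: add_edge(B, A). Edges now: 5
Op 6: add_edge(C, A). Edges now: 6
Op 7: add_edge(E, F). Edges now: 7
Compute levels (Kahn BFS):
  sources (in-degree 0): B, C
  process B: level=0
    B->A: in-degree(A)=2, level(A)>=1
    B->D: in-degree(D)=0, level(D)=1, enqueue
    B->E: in-degree(E)=1, level(E)>=1
  process C: level=0
    C->A: in-degree(A)=1, level(A)>=1
    C->E: in-degree(E)=0, level(E)=1, enqueue
  process D: level=1
    D->A: in-degree(A)=0, level(A)=2, enqueue
  process E: level=1
    E->F: in-degree(F)=0, level(F)=2, enqueue
  process A: level=2
  process F: level=2
All levels: A:2, B:0, C:0, D:1, E:1, F:2
max level = 2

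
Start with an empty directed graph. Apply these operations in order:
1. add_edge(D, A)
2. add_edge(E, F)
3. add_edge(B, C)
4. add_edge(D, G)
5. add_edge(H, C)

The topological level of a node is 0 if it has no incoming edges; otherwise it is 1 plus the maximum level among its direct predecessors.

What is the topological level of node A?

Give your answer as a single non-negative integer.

Answer: 1

Derivation:
Op 1: add_edge(D, A). Edges now: 1
Op 2: add_edge(E, F). Edges now: 2
Op 3: add_edge(B, C). Edges now: 3
Op 4: add_edge(D, G). Edges now: 4
Op 5: add_edge(H, C). Edges now: 5
Compute levels (Kahn BFS):
  sources (in-degree 0): B, D, E, H
  process B: level=0
    B->C: in-degree(C)=1, level(C)>=1
  process D: level=0
    D->A: in-degree(A)=0, level(A)=1, enqueue
    D->G: in-degree(G)=0, level(G)=1, enqueue
  process E: level=0
    E->F: in-degree(F)=0, level(F)=1, enqueue
  process H: level=0
    H->C: in-degree(C)=0, level(C)=1, enqueue
  process A: level=1
  process G: level=1
  process F: level=1
  process C: level=1
All levels: A:1, B:0, C:1, D:0, E:0, F:1, G:1, H:0
level(A) = 1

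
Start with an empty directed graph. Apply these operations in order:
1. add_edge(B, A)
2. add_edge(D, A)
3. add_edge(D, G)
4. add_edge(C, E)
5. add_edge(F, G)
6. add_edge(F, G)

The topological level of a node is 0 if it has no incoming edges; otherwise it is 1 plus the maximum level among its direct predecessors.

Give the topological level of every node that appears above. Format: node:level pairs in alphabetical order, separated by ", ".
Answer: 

Answer: A:1, B:0, C:0, D:0, E:1, F:0, G:1

Derivation:
Op 1: add_edge(B, A). Edges now: 1
Op 2: add_edge(D, A). Edges now: 2
Op 3: add_edge(D, G). Edges now: 3
Op 4: add_edge(C, E). Edges now: 4
Op 5: add_edge(F, G). Edges now: 5
Op 6: add_edge(F, G) (duplicate, no change). Edges now: 5
Compute levels (Kahn BFS):
  sources (in-degree 0): B, C, D, F
  process B: level=0
    B->A: in-degree(A)=1, level(A)>=1
  process C: level=0
    C->E: in-degree(E)=0, level(E)=1, enqueue
  process D: level=0
    D->A: in-degree(A)=0, level(A)=1, enqueue
    D->G: in-degree(G)=1, level(G)>=1
  process F: level=0
    F->G: in-degree(G)=0, level(G)=1, enqueue
  process E: level=1
  process A: level=1
  process G: level=1
All levels: A:1, B:0, C:0, D:0, E:1, F:0, G:1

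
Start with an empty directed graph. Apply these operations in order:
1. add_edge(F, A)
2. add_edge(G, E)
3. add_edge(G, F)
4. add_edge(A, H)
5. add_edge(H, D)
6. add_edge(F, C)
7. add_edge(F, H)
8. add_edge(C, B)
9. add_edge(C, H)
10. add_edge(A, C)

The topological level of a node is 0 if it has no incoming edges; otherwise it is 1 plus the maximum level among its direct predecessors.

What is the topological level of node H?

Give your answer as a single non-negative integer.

Answer: 4

Derivation:
Op 1: add_edge(F, A). Edges now: 1
Op 2: add_edge(G, E). Edges now: 2
Op 3: add_edge(G, F). Edges now: 3
Op 4: add_edge(A, H). Edges now: 4
Op 5: add_edge(H, D). Edges now: 5
Op 6: add_edge(F, C). Edges now: 6
Op 7: add_edge(F, H). Edges now: 7
Op 8: add_edge(C, B). Edges now: 8
Op 9: add_edge(C, H). Edges now: 9
Op 10: add_edge(A, C). Edges now: 10
Compute levels (Kahn BFS):
  sources (in-degree 0): G
  process G: level=0
    G->E: in-degree(E)=0, level(E)=1, enqueue
    G->F: in-degree(F)=0, level(F)=1, enqueue
  process E: level=1
  process F: level=1
    F->A: in-degree(A)=0, level(A)=2, enqueue
    F->C: in-degree(C)=1, level(C)>=2
    F->H: in-degree(H)=2, level(H)>=2
  process A: level=2
    A->C: in-degree(C)=0, level(C)=3, enqueue
    A->H: in-degree(H)=1, level(H)>=3
  process C: level=3
    C->B: in-degree(B)=0, level(B)=4, enqueue
    C->H: in-degree(H)=0, level(H)=4, enqueue
  process B: level=4
  process H: level=4
    H->D: in-degree(D)=0, level(D)=5, enqueue
  process D: level=5
All levels: A:2, B:4, C:3, D:5, E:1, F:1, G:0, H:4
level(H) = 4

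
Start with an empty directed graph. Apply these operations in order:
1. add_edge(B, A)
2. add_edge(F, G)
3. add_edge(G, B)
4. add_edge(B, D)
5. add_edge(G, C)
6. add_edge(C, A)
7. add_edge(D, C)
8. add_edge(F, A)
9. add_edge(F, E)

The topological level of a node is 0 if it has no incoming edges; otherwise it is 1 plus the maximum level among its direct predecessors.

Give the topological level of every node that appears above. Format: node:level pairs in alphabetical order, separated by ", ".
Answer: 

Op 1: add_edge(B, A). Edges now: 1
Op 2: add_edge(F, G). Edges now: 2
Op 3: add_edge(G, B). Edges now: 3
Op 4: add_edge(B, D). Edges now: 4
Op 5: add_edge(G, C). Edges now: 5
Op 6: add_edge(C, A). Edges now: 6
Op 7: add_edge(D, C). Edges now: 7
Op 8: add_edge(F, A). Edges now: 8
Op 9: add_edge(F, E). Edges now: 9
Compute levels (Kahn BFS):
  sources (in-degree 0): F
  process F: level=0
    F->A: in-degree(A)=2, level(A)>=1
    F->E: in-degree(E)=0, level(E)=1, enqueue
    F->G: in-degree(G)=0, level(G)=1, enqueue
  process E: level=1
  process G: level=1
    G->B: in-degree(B)=0, level(B)=2, enqueue
    G->C: in-degree(C)=1, level(C)>=2
  process B: level=2
    B->A: in-degree(A)=1, level(A)>=3
    B->D: in-degree(D)=0, level(D)=3, enqueue
  process D: level=3
    D->C: in-degree(C)=0, level(C)=4, enqueue
  process C: level=4
    C->A: in-degree(A)=0, level(A)=5, enqueue
  process A: level=5
All levels: A:5, B:2, C:4, D:3, E:1, F:0, G:1

Answer: A:5, B:2, C:4, D:3, E:1, F:0, G:1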